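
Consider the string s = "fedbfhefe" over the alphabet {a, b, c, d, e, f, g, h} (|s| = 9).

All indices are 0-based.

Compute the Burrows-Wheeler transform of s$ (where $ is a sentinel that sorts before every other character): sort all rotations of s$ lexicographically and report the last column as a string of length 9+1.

edeffhe$bf

rank  rotation    last
    0  $fedbfhefe  e
    1  bfhefe$fed  d
    2  dbfhefe$fe  e
    3  e$fedbfhef  f
    4  edbfhefe$f  f
    5  efe$fedbfh  h
    6  fe$fedbfhe  e
    7  fedbfhefe$  $
    8  fhefe$fedb  b
    9  hefe$fedbf  f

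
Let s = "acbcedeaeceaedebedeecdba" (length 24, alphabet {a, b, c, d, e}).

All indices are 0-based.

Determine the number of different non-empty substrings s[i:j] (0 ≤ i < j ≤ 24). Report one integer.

rank | idx | suffix
   0 |  23 | a
   1 |   0 | acbcedeaeceaedebedeecdba
   2 |   7 | aeceaedebedeecdba
   3 |  11 | aedebedeecdba
   4 |  22 | ba
   5 |   2 | bcedeaeceaedebedeecdba
   6 |  15 | bedeecdba
   7 |   1 | cbcedeaeceaedebedeecdba
   8 |  20 | cdba
   9 |   9 | ceaedebedeecdba
  10 |   3 | cedeaeceaedebedeecdba
  11 |  21 | dba
  12 |   5 | deaeceaedebedeecdba
  13 |  13 | debedeecdba
  14 |  17 | deecdba
  15 |   6 | eaeceaedebedeecdba
  16 |  10 | eaedebedeecdba
  17 |  14 | ebedeecdba
  18 |  19 | ecdba
  19 |   8 | eceaedebedeecdba
  20 |   4 | edeaeceaedebedeecdba
  21 |  12 | edebedeecdba
  22 |  16 | edeecdba
  23 |  18 | eecdba

SA = [23, 0, 7, 11, 22, 2, 15, 1, 20, 9, 3, 21, 5, 13, 17, 6, 10, 14, 19, 8, 4, 12, 16, 18]
rank  pair      lcp
   1  s[23:],s[0:]  1  'a'
   2  s[0:],s[7:]  1  'a'
   3  s[7:],s[11:]  2  'ae'
   4  s[11:],s[22:]  0  ''
   5  s[22:],s[2:]  1  'b'
   6  s[2:],s[15:]  1  'b'
   7  s[15:],s[1:]  0  ''
   8  s[1:],s[20:]  1  'c'
   9  s[20:],s[9:]  1  'c'
  10  s[9:],s[3:]  2  'ce'
  11  s[3:],s[21:]  0  ''
  12  s[21:],s[5:]  1  'd'
  13  s[5:],s[13:]  2  'de'
  14  s[13:],s[17:]  2  'de'
  15  s[17:],s[6:]  0  ''
  16  s[6:],s[10:]  3  'eae'
  17  s[10:],s[14:]  1  'e'
  18  s[14:],s[19:]  1  'e'
  19  s[19:],s[8:]  2  'ec'
  20  s[8:],s[4:]  1  'e'
  21  s[4:],s[12:]  3  'ede'
  22  s[12:],s[16:]  3  'ede'
  23  s[16:],s[18:]  1  'e'

n(n+1)/2 = 24·25/2 = 300
Σ LCP = 0 + 1 + 1 + 2 + 0 + 1 + 1 + 0 + 1 + 1 + 2 + 0 + 1 + 2 + 2 + 0 + 3 + 1 + 1 + 2 + 1 + 3 + 3 + 1 = 30
distinct = 300 − 30 = 270

270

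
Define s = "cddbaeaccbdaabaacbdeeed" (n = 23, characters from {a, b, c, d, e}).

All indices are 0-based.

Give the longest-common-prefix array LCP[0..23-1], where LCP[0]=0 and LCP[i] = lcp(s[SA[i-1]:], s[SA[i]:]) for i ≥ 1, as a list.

rank | idx | suffix
   0 |  11 | aabaacbdeeed
   1 |  14 | aacbdeeed
   2 |  12 | abaacbdeeed
   3 |  15 | acbdeeed
   4 |   6 | accbdaabaacbdeeed
   5 |   4 | aeaccbdaabaacbdeeed
   6 |  13 | baacbdeeed
   7 |   3 | baeaccbdaabaacbdeeed
   8 |   9 | bdaabaacbdeeed
   9 |  17 | bdeeed
  10 |   8 | cbdaabaacbdeeed
  11 |  16 | cbdeeed
  12 |   7 | ccbdaabaacbdeeed
  13 |   0 | cddbaeaccbdaabaacbdeeed
  14 |  22 | d
  15 |  10 | daabaacbdeeed
  16 |   2 | dbaeaccbdaabaacbdeeed
  17 |   1 | ddbaeaccbdaabaacbdeeed
  18 |  18 | deeed
  19 |   5 | eaccbdaabaacbdeeed
  20 |  21 | ed
  21 |  20 | eed
  22 |  19 | eeed

SA = [11, 14, 12, 15, 6, 4, 13, 3, 9, 17, 8, 16, 7, 0, 22, 10, 2, 1, 18, 5, 21, 20, 19]
i: (SA[i-1],SA[i]) lcp shared
  1: (11,14) 2 'aa'
  2: (14,12) 1 'a'
  3: (12,15) 1 'a'
  4: (15,6) 2 'ac'
  5: (6,4) 1 'a'
  6: (4,13) 0 ''
  7: (13,3) 2 'ba'
  8: (3,9) 1 'b'
  9: (9,17) 2 'bd'
  10: (17,8) 0 ''
  11: (8,16) 3 'cbd'
  12: (16,7) 1 'c'
  13: (7,0) 1 'c'
  14: (0,22) 0 ''
  15: (22,10) 1 'd'
  16: (10,2) 1 'd'
  17: (2,1) 1 'd'
  18: (1,18) 1 'd'
  19: (18,5) 0 ''
  20: (5,21) 1 'e'
  21: (21,20) 1 'e'
  22: (20,19) 2 'ee'

[0, 2, 1, 1, 2, 1, 0, 2, 1, 2, 0, 3, 1, 1, 0, 1, 1, 1, 1, 0, 1, 1, 2]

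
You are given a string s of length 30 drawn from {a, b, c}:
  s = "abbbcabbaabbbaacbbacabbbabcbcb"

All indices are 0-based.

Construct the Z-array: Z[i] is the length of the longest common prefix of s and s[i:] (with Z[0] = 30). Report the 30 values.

[30, 0, 0, 0, 0, 3, 0, 0, 1, 4, 0, 0, 0, 1, 1, 0, 0, 0, 1, 0, 4, 0, 0, 0, 2, 0, 0, 0, 0, 0]

Z[0]=30
i=1: fresh scan; Z[1]=0
i=2: fresh scan; Z[2]=0
i=3: fresh scan; Z[3]=0
i=4: fresh scan; Z[4]=0
i=5: fresh scan; Z[5]=3 grow→box=[5,8)
i=6: min(r-i=2, Z[1]=0)=0; Z[6]=0
i=7: min(r-i=1, Z[2]=0)=0; Z[7]=0
i=8: fresh scan; Z[8]=1 grow→box=[8,9)
i=9: fresh scan; Z[9]=4 grow→box=[9,13)
i=10: min(r-i=3, Z[1]=0)=0; Z[10]=0
i=11: min(r-i=2, Z[2]=0)=0; Z[11]=0
i=12: min(r-i=1, Z[3]=0)=0; Z[12]=0
i=13: fresh scan; Z[13]=1 grow→box=[13,14)
i=14: fresh scan; Z[14]=1 grow→box=[14,15)
i=15: fresh scan; Z[15]=0
i=16: fresh scan; Z[16]=0
i=17: fresh scan; Z[17]=0
i=18: fresh scan; Z[18]=1 grow→box=[18,19)
i=19: fresh scan; Z[19]=0
i=20: fresh scan; Z[20]=4 grow→box=[20,24)
i=21: min(r-i=3, Z[1]=0)=0; Z[21]=0
i=22: min(r-i=2, Z[2]=0)=0; Z[22]=0
i=23: min(r-i=1, Z[3]=0)=0; Z[23]=0
i=24: fresh scan; Z[24]=2 grow→box=[24,26)
i=25: min(r-i=1, Z[1]=0)=0; Z[25]=0
i=26: fresh scan; Z[26]=0
i=27: fresh scan; Z[27]=0
i=28: fresh scan; Z[28]=0
i=29: fresh scan; Z[29]=0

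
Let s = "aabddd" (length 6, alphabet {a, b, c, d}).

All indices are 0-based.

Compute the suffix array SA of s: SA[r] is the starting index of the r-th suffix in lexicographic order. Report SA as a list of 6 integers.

[0, 1, 2, 5, 4, 3]

sorted suffixes:
  #0 SA[0]=0  'aabddd'
  #1 SA[1]=1  'abddd'
  #2 SA[2]=2  'bddd'
  #3 SA[3]=5  'd'
  #4 SA[4]=4  'dd'
  #5 SA[5]=3  'ddd'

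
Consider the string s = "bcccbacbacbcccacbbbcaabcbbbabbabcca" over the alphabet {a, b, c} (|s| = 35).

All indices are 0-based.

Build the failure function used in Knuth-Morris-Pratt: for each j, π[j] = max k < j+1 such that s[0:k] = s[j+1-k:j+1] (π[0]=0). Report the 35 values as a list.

π[0] = 0
j=1 s[j]='c': π[1]=0 (border '')
j=2 s[j]='c': π[2]=0 (border '')
j=3 s[j]='c': π[3]=0 (border '')
j=4 s[j]='b': π[4]=1 (border 'b')
j=5 s[j]='a': k: 1→0; π[5]=0 (border '')
j=6 s[j]='c': π[6]=0 (border '')
j=7 s[j]='b': π[7]=1 (border 'b')
j=8 s[j]='a': k: 1→0; π[8]=0 (border '')
j=9 s[j]='c': π[9]=0 (border '')
j=10 s[j]='b': π[10]=1 (border 'b')
j=11 s[j]='c': π[11]=2 (border 'bc')
j=12 s[j]='c': π[12]=3 (border 'bcc')
j=13 s[j]='c': π[13]=4 (border 'bccc')
j=14 s[j]='a': k: 4→0; π[14]=0 (border '')
j=15 s[j]='c': π[15]=0 (border '')
j=16 s[j]='b': π[16]=1 (border 'b')
j=17 s[j]='b': k: 1→0; π[17]=1 (border 'b')
j=18 s[j]='b': k: 1→0; π[18]=1 (border 'b')
j=19 s[j]='c': π[19]=2 (border 'bc')
j=20 s[j]='a': k: 2→0; π[20]=0 (border '')
j=21 s[j]='a': π[21]=0 (border '')
j=22 s[j]='b': π[22]=1 (border 'b')
j=23 s[j]='c': π[23]=2 (border 'bc')
j=24 s[j]='b': k: 2→0; π[24]=1 (border 'b')
j=25 s[j]='b': k: 1→0; π[25]=1 (border 'b')
j=26 s[j]='b': k: 1→0; π[26]=1 (border 'b')
j=27 s[j]='a': k: 1→0; π[27]=0 (border '')
j=28 s[j]='b': π[28]=1 (border 'b')
j=29 s[j]='b': k: 1→0; π[29]=1 (border 'b')
j=30 s[j]='a': k: 1→0; π[30]=0 (border '')
j=31 s[j]='b': π[31]=1 (border 'b')
j=32 s[j]='c': π[32]=2 (border 'bc')
j=33 s[j]='c': π[33]=3 (border 'bcc')
j=34 s[j]='a': k: 3→0; π[34]=0 (border '')

[0, 0, 0, 0, 1, 0, 0, 1, 0, 0, 1, 2, 3, 4, 0, 0, 1, 1, 1, 2, 0, 0, 1, 2, 1, 1, 1, 0, 1, 1, 0, 1, 2, 3, 0]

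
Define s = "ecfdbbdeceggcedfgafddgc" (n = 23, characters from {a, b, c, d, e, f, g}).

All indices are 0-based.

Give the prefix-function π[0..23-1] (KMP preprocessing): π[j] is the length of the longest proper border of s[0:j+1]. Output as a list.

[0, 0, 0, 0, 0, 0, 0, 1, 2, 1, 0, 0, 0, 1, 0, 0, 0, 0, 0, 0, 0, 0, 0]

π[0] = 0
j=1 s[j]='c': π[1]=0 (border '')
j=2 s[j]='f': π[2]=0 (border '')
j=3 s[j]='d': π[3]=0 (border '')
j=4 s[j]='b': π[4]=0 (border '')
j=5 s[j]='b': π[5]=0 (border '')
j=6 s[j]='d': π[6]=0 (border '')
j=7 s[j]='e': π[7]=1 (border 'e')
j=8 s[j]='c': π[8]=2 (border 'ec')
j=9 s[j]='e': k: 2→0; π[9]=1 (border 'e')
j=10 s[j]='g': k: 1→0; π[10]=0 (border '')
j=11 s[j]='g': π[11]=0 (border '')
j=12 s[j]='c': π[12]=0 (border '')
j=13 s[j]='e': π[13]=1 (border 'e')
j=14 s[j]='d': k: 1→0; π[14]=0 (border '')
j=15 s[j]='f': π[15]=0 (border '')
j=16 s[j]='g': π[16]=0 (border '')
j=17 s[j]='a': π[17]=0 (border '')
j=18 s[j]='f': π[18]=0 (border '')
j=19 s[j]='d': π[19]=0 (border '')
j=20 s[j]='d': π[20]=0 (border '')
j=21 s[j]='g': π[21]=0 (border '')
j=22 s[j]='c': π[22]=0 (border '')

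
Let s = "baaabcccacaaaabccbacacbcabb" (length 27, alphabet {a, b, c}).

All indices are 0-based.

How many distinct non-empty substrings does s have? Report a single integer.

324

rank→(start, suffix):
  0 → (10, 'aaaabccbacacbcabb')
  1 → (11, 'aaabccbacacbcabb')
  2 → (1, 'aaabcccacaaaabccbacacbcabb')
  3 → (12, 'aabccbacacbcabb')
  4 → (2, 'aabcccacaaaabccbacacbcabb')
  5 → (24, 'abb')
  6 → (13, 'abccbacacbcabb')
  7 → (3, 'abcccacaaaabccbacacbcabb')
  8 → (8, 'acaaaabccbacacbcabb')
  9 → (18, 'acacbcabb')
  10 → (20, 'acbcabb')
  11 → (26, 'b')
  12 → (0, 'baaabcccacaaaabccbacacbcabb')
  13 → (17, 'bacacbcabb')
  14 → (25, 'bb')
  15 → (22, 'bcabb')
  16 → (14, 'bccbacacbcabb')
  17 → (4, 'bcccacaaaabccbacacbcabb')
  18 → (9, 'caaaabccbacacbcabb')
  19 → (23, 'cabb')
  20 → (7, 'cacaaaabccbacacbcabb')
  21 → (19, 'cacbcabb')
  22 → (16, 'cbacacbcabb')
  23 → (21, 'cbcabb')
  24 → (6, 'ccacaaaabccbacacbcabb')
  25 → (15, 'ccbacacbcabb')
  26 → (5, 'cccacaaaabccbacacbcabb')

SA = [10, 11, 1, 12, 2, 24, 13, 3, 8, 18, 20, 26, 0, 17, 25, 22, 14, 4, 9, 23, 7, 19, 16, 21, 6, 15, 5]
rank  pair      lcp
   1  s[10:],s[11:]  3  'aaa'
   2  s[11:],s[1:]  6  'aaabcc'
   3  s[1:],s[12:]  2  'aa'
   4  s[12:],s[2:]  5  'aabcc'
   5  s[2:],s[24:]  1  'a'
   6  s[24:],s[13:]  2  'ab'
   7  s[13:],s[3:]  4  'abcc'
   8  s[3:],s[8:]  1  'a'
   9  s[8:],s[18:]  3  'aca'
  10  s[18:],s[20:]  2  'ac'
  11  s[20:],s[26:]  0  ''
  12  s[26:],s[0:]  1  'b'
  13  s[0:],s[17:]  2  'ba'
  14  s[17:],s[25:]  1  'b'
  15  s[25:],s[22:]  1  'b'
  16  s[22:],s[14:]  2  'bc'
  17  s[14:],s[4:]  3  'bcc'
  18  s[4:],s[9:]  0  ''
  19  s[9:],s[23:]  2  'ca'
  20  s[23:],s[7:]  2  'ca'
  21  s[7:],s[19:]  3  'cac'
  22  s[19:],s[16:]  1  'c'
  23  s[16:],s[21:]  2  'cb'
  24  s[21:],s[6:]  1  'c'
  25  s[6:],s[15:]  2  'cc'
  26  s[15:],s[5:]  2  'cc'

n(n+1)/2 = 27·28/2 = 378
Σ LCP = 0 + 3 + 6 + 2 + 5 + 1 + 2 + 4 + 1 + 3 + 2 + 0 + 1 + 2 + 1 + 1 + 2 + 3 + 0 + 2 + 2 + 3 + 1 + 2 + 1 + 2 + 2 = 54
distinct = 378 − 54 = 324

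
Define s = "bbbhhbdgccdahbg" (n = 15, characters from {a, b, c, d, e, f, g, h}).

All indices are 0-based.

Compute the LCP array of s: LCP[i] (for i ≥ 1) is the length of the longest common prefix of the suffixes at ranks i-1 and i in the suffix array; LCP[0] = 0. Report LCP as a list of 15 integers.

[0, 0, 2, 1, 1, 1, 0, 1, 0, 1, 0, 1, 0, 2, 1]

rank | idx | suffix
   0 |  11 | ahbg
   1 |   0 | bbbhhbdgccdahbg
   2 |   1 | bbhhbdgccdahbg
   3 |   5 | bdgccdahbg
   4 |  13 | bg
   5 |   2 | bhhbdgccdahbg
   6 |   8 | ccdahbg
   7 |   9 | cdahbg
   8 |  10 | dahbg
   9 |   6 | dgccdahbg
  10 |  14 | g
  11 |   7 | gccdahbg
  12 |   4 | hbdgccdahbg
  13 |  12 | hbg
  14 |   3 | hhbdgccdahbg

SA = [11, 0, 1, 5, 13, 2, 8, 9, 10, 6, 14, 7, 4, 12, 3]
rank  pair      lcp
   1  s[11:],s[0:]  0  ''
   2  s[0:],s[1:]  2  'bb'
   3  s[1:],s[5:]  1  'b'
   4  s[5:],s[13:]  1  'b'
   5  s[13:],s[2:]  1  'b'
   6  s[2:],s[8:]  0  ''
   7  s[8:],s[9:]  1  'c'
   8  s[9:],s[10:]  0  ''
   9  s[10:],s[6:]  1  'd'
  10  s[6:],s[14:]  0  ''
  11  s[14:],s[7:]  1  'g'
  12  s[7:],s[4:]  0  ''
  13  s[4:],s[12:]  2  'hb'
  14  s[12:],s[3:]  1  'h'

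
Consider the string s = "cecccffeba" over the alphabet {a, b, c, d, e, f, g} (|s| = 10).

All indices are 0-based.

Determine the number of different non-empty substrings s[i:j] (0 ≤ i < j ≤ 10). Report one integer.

49

sorted suffixes:
  #0 SA[0]=9  'a'
  #1 SA[1]=8  'ba'
  #2 SA[2]=2  'cccffeba'
  #3 SA[3]=3  'ccffeba'
  #4 SA[4]=0  'cecccffeba'
  #5 SA[5]=4  'cffeba'
  #6 SA[6]=7  'eba'
  #7 SA[7]=1  'ecccffeba'
  #8 SA[8]=6  'feba'
  #9 SA[9]=5  'ffeba'

SA = [9, 8, 2, 3, 0, 4, 7, 1, 6, 5]
i: (SA[i-1],SA[i]) lcp shared
  1: (9,8) 0 ''
  2: (8,2) 0 ''
  3: (2,3) 2 'cc'
  4: (3,0) 1 'c'
  5: (0,4) 1 'c'
  6: (4,7) 0 ''
  7: (7,1) 1 'e'
  8: (1,6) 0 ''
  9: (6,5) 1 'f'

n(n+1)/2 = 10·11/2 = 55
Σ LCP = 0 + 0 + 0 + 2 + 1 + 1 + 0 + 1 + 0 + 1 = 6
distinct = 55 − 6 = 49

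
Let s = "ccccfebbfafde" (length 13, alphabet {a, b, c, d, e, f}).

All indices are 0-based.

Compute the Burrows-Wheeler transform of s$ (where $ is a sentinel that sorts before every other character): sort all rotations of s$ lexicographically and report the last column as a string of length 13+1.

efeb$cccfdfbac

rank  rotation        last
    0  $ccccfebbfafde  e
    1  afde$ccccfebbf  f
    2  bbfafde$ccccfe  e
    3  bfafde$ccccfeb  b
    4  ccccfebbfafde$  $
    5  cccfebbfafde$c  c
    6  ccfebbfafde$cc  c
    7  cfebbfafde$ccc  c
    8  de$ccccfebbfaf  f
    9  e$ccccfebbfafd  d
   10  ebbfafde$ccccf  f
   11  fafde$ccccfebb  b
   12  fde$ccccfebbfa  a
   13  febbfafde$cccc  c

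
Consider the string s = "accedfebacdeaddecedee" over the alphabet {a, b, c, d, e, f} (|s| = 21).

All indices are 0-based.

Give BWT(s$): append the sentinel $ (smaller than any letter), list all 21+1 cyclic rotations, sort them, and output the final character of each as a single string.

rank  rotation                last
    0  $accedfebacdeaddecedee  e
    1  accedfebacdeaddecedee$  $
    2  acdeaddecedee$accedfeb  b
    3  addecedee$accedfebacde  e
    4  bacdeaddecedee$accedfe  e
    5  ccedfebacdeaddecedee$a  a
    6  cdeaddecedee$accedfeba  a
    7  cedee$accedfebacdeadde  e
    8  cedfebacdeaddecedee$ac  c
    9  ddecedee$accedfebacdea  a
   10  deaddecedee$accedfebac  c
   11  decedee$accedfebacdead  d
   12  dee$accedfebacdeaddece  e
   13  dfebacdeaddecedee$acce  e
   14  e$accedfebacdeaddecede  e
   15  eaddecedee$accedfebacd  d
   16  ebacdeaddecedee$accedf  f
   17  ecedee$accedfebacdeadd  d
   18  edee$accedfebacdeaddec  c
   19  edfebacdeaddecedee$acc  c
   20  ee$accedfebacdeaddeced  d
   21  febacdeaddecedee$acced  d

e$beeaaecacdeeedfdccdd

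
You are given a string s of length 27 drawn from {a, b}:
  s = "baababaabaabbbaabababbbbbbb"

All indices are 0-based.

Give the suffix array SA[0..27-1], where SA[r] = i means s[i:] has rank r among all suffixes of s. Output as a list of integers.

sorted suffixes:
  #0 SA[0]=6  'aabaabbbaabababbbbbbb'
  #1 SA[1]=1  'aababaabaabbbaabababbbbbbb'
  #2 SA[2]=14  'aabababbbbbbb'
  #3 SA[3]=9  'aabbbaabababbbbbbb'
  #4 SA[4]=4  'abaabaabbbaabababbbbbbb'
  #5 SA[5]=7  'abaabbbaabababbbbbbb'
  #6 SA[6]=2  'ababaabaabbbaabababbbbbbb'
  #7 SA[7]=15  'abababbbbbbb'
  #8 SA[8]=17  'ababbbbbbb'
  #9 SA[9]=10  'abbbaabababbbbbbb'
  #10 SA[10]=19  'abbbbbbb'
  #11 SA[11]=26  'b'
  #12 SA[12]=5  'baabaabbbaabababbbbbbb'
  #13 SA[13]=0  'baababaabaabbbaabababbbbbbb'
  #14 SA[14]=13  'baabababbbbbbb'
  #15 SA[15]=8  'baabbbaabababbbbbbb'
  #16 SA[16]=3  'babaabaabbbaabababbbbbbb'
  #17 SA[17]=16  'bababbbbbbb'
  #18 SA[18]=18  'babbbbbbb'
  #19 SA[19]=25  'bb'
  #20 SA[20]=12  'bbaabababbbbbbb'
  #21 SA[21]=24  'bbb'
  #22 SA[22]=11  'bbbaabababbbbbbb'
  #23 SA[23]=23  'bbbb'
  #24 SA[24]=22  'bbbbb'
  #25 SA[25]=21  'bbbbbb'
  #26 SA[26]=20  'bbbbbbb'

[6, 1, 14, 9, 4, 7, 2, 15, 17, 10, 19, 26, 5, 0, 13, 8, 3, 16, 18, 25, 12, 24, 11, 23, 22, 21, 20]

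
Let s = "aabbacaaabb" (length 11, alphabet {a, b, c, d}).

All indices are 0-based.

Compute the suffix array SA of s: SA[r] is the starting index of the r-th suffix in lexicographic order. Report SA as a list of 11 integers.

[6, 7, 0, 8, 1, 4, 10, 3, 9, 2, 5]

sorted suffixes:
  #0 SA[0]=6  'aaabb'
  #1 SA[1]=7  'aabb'
  #2 SA[2]=0  'aabbacaaabb'
  #3 SA[3]=8  'abb'
  #4 SA[4]=1  'abbacaaabb'
  #5 SA[5]=4  'acaaabb'
  #6 SA[6]=10  'b'
  #7 SA[7]=3  'bacaaabb'
  #8 SA[8]=9  'bb'
  #9 SA[9]=2  'bbacaaabb'
  #10 SA[10]=5  'caaabb'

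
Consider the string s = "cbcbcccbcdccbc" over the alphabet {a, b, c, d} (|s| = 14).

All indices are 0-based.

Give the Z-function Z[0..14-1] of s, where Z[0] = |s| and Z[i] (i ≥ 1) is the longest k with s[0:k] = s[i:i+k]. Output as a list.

Z[0]=14
i=1: i≥r, start 0; Z[1]=0
i=2: i≥r, start 0; Z[2]=3 extend→box=[2,5)
i=3: min(r-i=2, Z[1]=0)=0; Z[3]=0
i=4: min(r-i=1, Z[2]=3)=1; Z[4]=1
i=5: i≥r, start 0; Z[5]=1 extend→box=[5,6)
i=6: i≥r, start 0; Z[6]=3 extend→box=[6,9)
i=7: min(r-i=2, Z[1]=0)=0; Z[7]=0
i=8: min(r-i=1, Z[2]=3)=1; Z[8]=1
i=9: i≥r, start 0; Z[9]=0
i=10: i≥r, start 0; Z[10]=1 extend→box=[10,11)
i=11: i≥r, start 0; Z[11]=3 extend→box=[11,14)
i=12: min(r-i=2, Z[1]=0)=0; Z[12]=0
i=13: min(r-i=1, Z[2]=3)=1; Z[13]=1

[14, 0, 3, 0, 1, 1, 3, 0, 1, 0, 1, 3, 0, 1]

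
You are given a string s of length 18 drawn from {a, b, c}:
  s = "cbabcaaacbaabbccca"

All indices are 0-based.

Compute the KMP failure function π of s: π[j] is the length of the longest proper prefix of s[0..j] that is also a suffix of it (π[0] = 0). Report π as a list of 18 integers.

π[0] = 0
j=1 s[j]='b': π[1]=0 (border '')
j=2 s[j]='a': π[2]=0 (border '')
j=3 s[j]='b': π[3]=0 (border '')
j=4 s[j]='c': π[4]=1 (border 'c')
j=5 s[j]='a': k: 1→0; π[5]=0 (border '')
j=6 s[j]='a': π[6]=0 (border '')
j=7 s[j]='a': π[7]=0 (border '')
j=8 s[j]='c': π[8]=1 (border 'c')
j=9 s[j]='b': π[9]=2 (border 'cb')
j=10 s[j]='a': π[10]=3 (border 'cba')
j=11 s[j]='a': k: 3→0; π[11]=0 (border '')
j=12 s[j]='b': π[12]=0 (border '')
j=13 s[j]='b': π[13]=0 (border '')
j=14 s[j]='c': π[14]=1 (border 'c')
j=15 s[j]='c': k: 1→0; π[15]=1 (border 'c')
j=16 s[j]='c': k: 1→0; π[16]=1 (border 'c')
j=17 s[j]='a': k: 1→0; π[17]=0 (border '')

[0, 0, 0, 0, 1, 0, 0, 0, 1, 2, 3, 0, 0, 0, 1, 1, 1, 0]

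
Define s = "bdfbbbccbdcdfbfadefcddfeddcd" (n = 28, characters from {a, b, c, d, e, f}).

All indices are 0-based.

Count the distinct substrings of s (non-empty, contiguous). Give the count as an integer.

sorted suffixes:
  #0 SA[0]=15  'adefcddfeddcd'
  #1 SA[1]=3  'bbbccbdcdfbfadefcddfeddcd'
  #2 SA[2]=4  'bbccbdcdfbfadefcddfeddcd'
  #3 SA[3]=5  'bccbdcdfbfadefcddfeddcd'
  #4 SA[4]=8  'bdcdfbfadefcddfeddcd'
  #5 SA[5]=0  'bdfbbbccbdcdfbfadefcddfeddcd'
  #6 SA[6]=13  'bfadefcddfeddcd'
  #7 SA[7]=7  'cbdcdfbfadefcddfeddcd'
  #8 SA[8]=6  'ccbdcdfbfadefcddfeddcd'
  #9 SA[9]=26  'cd'
  #10 SA[10]=19  'cddfeddcd'
  #11 SA[11]=10  'cdfbfadefcddfeddcd'
  #12 SA[12]=27  'd'
  #13 SA[13]=25  'dcd'
  #14 SA[14]=9  'dcdfbfadefcddfeddcd'
  #15 SA[15]=24  'ddcd'
  #16 SA[16]=20  'ddfeddcd'
  #17 SA[17]=16  'defcddfeddcd'
  #18 SA[18]=1  'dfbbbccbdcdfbfadefcddfeddcd'
  #19 SA[19]=11  'dfbfadefcddfeddcd'
  #20 SA[20]=21  'dfeddcd'
  #21 SA[21]=23  'eddcd'
  #22 SA[22]=17  'efcddfeddcd'
  #23 SA[23]=14  'fadefcddfeddcd'
  #24 SA[24]=2  'fbbbccbdcdfbfadefcddfeddcd'
  #25 SA[25]=12  'fbfadefcddfeddcd'
  #26 SA[26]=18  'fcddfeddcd'
  #27 SA[27]=22  'feddcd'

SA = [15, 3, 4, 5, 8, 0, 13, 7, 6, 26, 19, 10, 27, 25, 9, 24, 20, 16, 1, 11, 21, 23, 17, 14, 2, 12, 18, 22]
rank  pair      lcp
   1  s[15:],s[3:]  0  ''
   2  s[3:],s[4:]  2  'bb'
   3  s[4:],s[5:]  1  'b'
   4  s[5:],s[8:]  1  'b'
   5  s[8:],s[0:]  2  'bd'
   6  s[0:],s[13:]  1  'b'
   7  s[13:],s[7:]  0  ''
   8  s[7:],s[6:]  1  'c'
   9  s[6:],s[26:]  1  'c'
  10  s[26:],s[19:]  2  'cd'
  11  s[19:],s[10:]  2  'cd'
  12  s[10:],s[27:]  0  ''
  13  s[27:],s[25:]  1  'd'
  14  s[25:],s[9:]  3  'dcd'
  15  s[9:],s[24:]  1  'd'
  16  s[24:],s[20:]  2  'dd'
  17  s[20:],s[16:]  1  'd'
  18  s[16:],s[1:]  1  'd'
  19  s[1:],s[11:]  3  'dfb'
  20  s[11:],s[21:]  2  'df'
  21  s[21:],s[23:]  0  ''
  22  s[23:],s[17:]  1  'e'
  23  s[17:],s[14:]  0  ''
  24  s[14:],s[2:]  1  'f'
  25  s[2:],s[12:]  2  'fb'
  26  s[12:],s[18:]  1  'f'
  27  s[18:],s[22:]  1  'f'

n(n+1)/2 = 28·29/2 = 406
Σ LCP = 0 + 0 + 2 + 1 + 1 + 2 + 1 + 0 + 1 + 1 + 2 + 2 + 0 + 1 + 3 + 1 + 2 + 1 + 1 + 3 + 2 + 0 + 1 + 0 + 1 + 2 + 1 + 1 = 33
distinct = 406 − 33 = 373

373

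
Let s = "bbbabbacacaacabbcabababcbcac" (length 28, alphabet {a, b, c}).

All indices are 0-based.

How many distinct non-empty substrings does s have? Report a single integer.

351

rank→(start, suffix):
  0 → (10, 'aacabbcabababcbcac')
  1 → (17, 'abababcbcac')
  2 → (19, 'ababcbcac')
  3 → (3, 'abbacacaacabbcabababcbcac')
  4 → (13, 'abbcabababcbcac')
  5 → (21, 'abcbcac')
  6 → (26, 'ac')
  7 → (8, 'acaacabbcabababcbcac')
  8 → (11, 'acabbcabababcbcac')
  9 → (6, 'acacaacabbcabababcbcac')
  10 → (18, 'bababcbcac')
  11 → (2, 'babbacacaacabbcabababcbcac')
  12 → (20, 'babcbcac')
  13 → (5, 'bacacaacabbcabababcbcac')
  14 → (1, 'bbabbacacaacabbcabababcbcac')
  15 → (4, 'bbacacaacabbcabababcbcac')
  16 → (0, 'bbbabbacacaacabbcabababcbcac')
  17 → (14, 'bbcabababcbcac')
  18 → (15, 'bcabababcbcac')
  19 → (24, 'bcac')
  20 → (22, 'bcbcac')
  21 → (27, 'c')
  22 → (9, 'caacabbcabababcbcac')
  23 → (16, 'cabababcbcac')
  24 → (12, 'cabbcabababcbcac')
  25 → (25, 'cac')
  26 → (7, 'cacaacabbcabababcbcac')
  27 → (23, 'cbcac')

SA = [10, 17, 19, 3, 13, 21, 26, 8, 11, 6, 18, 2, 20, 5, 1, 4, 0, 14, 15, 24, 22, 27, 9, 16, 12, 25, 7, 23]
i: (SA[i-1],SA[i]) lcp shared
  1: (10,17) 1 'a'
  2: (17,19) 4 'abab'
  3: (19,3) 2 'ab'
  4: (3,13) 3 'abb'
  5: (13,21) 2 'ab'
  6: (21,26) 1 'a'
  7: (26,8) 2 'ac'
  8: (8,11) 3 'aca'
  9: (11,6) 3 'aca'
  10: (6,18) 0 ''
  11: (18,2) 3 'bab'
  12: (2,20) 3 'bab'
  13: (20,5) 2 'ba'
  14: (5,1) 1 'b'
  15: (1,4) 3 'bba'
  16: (4,0) 2 'bb'
  17: (0,14) 2 'bb'
  18: (14,15) 1 'b'
  19: (15,24) 3 'bca'
  20: (24,22) 2 'bc'
  21: (22,27) 0 ''
  22: (27,9) 1 'c'
  23: (9,16) 2 'ca'
  24: (16,12) 3 'cab'
  25: (12,25) 2 'ca'
  26: (25,7) 3 'cac'
  27: (7,23) 1 'c'

n(n+1)/2 = 28·29/2 = 406
Σ LCP = 0 + 1 + 4 + 2 + 3 + 2 + 1 + 2 + 3 + 3 + 0 + 3 + 3 + 2 + 1 + 3 + 2 + 2 + 1 + 3 + 2 + 0 + 1 + 2 + 3 + 2 + 3 + 1 = 55
distinct = 406 − 55 = 351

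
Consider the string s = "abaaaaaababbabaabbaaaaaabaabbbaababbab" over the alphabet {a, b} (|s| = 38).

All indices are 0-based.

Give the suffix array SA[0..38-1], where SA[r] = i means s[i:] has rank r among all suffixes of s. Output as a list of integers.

[18, 2, 19, 3, 20, 4, 21, 5, 22, 30, 6, 14, 25, 36, 0, 12, 23, 31, 7, 15, 33, 9, 26, 37, 17, 1, 29, 13, 24, 35, 11, 32, 8, 16, 28, 34, 10, 27]

rank | idx | suffix
   0 |  18 | aaaaaabaabbbaababbab
   1 |   2 | aaaaaababbabaabbaaaaaabaabbbaababbab
   2 |  19 | aaaaabaabbbaababbab
   3 |   3 | aaaaababbabaabbaaaaaabaabbbaababbab
   4 |  20 | aaaabaabbbaababbab
   5 |   4 | aaaababbabaabbaaaaaabaabbbaababbab
   6 |  21 | aaabaabbbaababbab
   7 |   5 | aaababbabaabbaaaaaabaabbbaababbab
   8 |  22 | aabaabbbaababbab
   9 |  30 | aababbab
  10 |   6 | aababbabaabbaaaaaabaabbbaababbab
  11 |  14 | aabbaaaaaabaabbbaababbab
  12 |  25 | aabbbaababbab
  13 |  36 | ab
  14 |   0 | abaaaaaababbabaabbaaaaaabaabbbaababbab
  15 |  12 | abaabbaaaaaabaabbbaababbab
  16 |  23 | abaabbbaababbab
  17 |  31 | ababbab
  18 |   7 | ababbabaabbaaaaaabaabbbaababbab
  19 |  15 | abbaaaaaabaabbbaababbab
  20 |  33 | abbab
  21 |   9 | abbabaabbaaaaaabaabbbaababbab
  22 |  26 | abbbaababbab
  23 |  37 | b
  24 |  17 | baaaaaabaabbbaababbab
  25 |   1 | baaaaaababbabaabbaaaaaabaabbbaababbab
  26 |  29 | baababbab
  27 |  13 | baabbaaaaaabaabbbaababbab
  28 |  24 | baabbbaababbab
  29 |  35 | bab
  30 |  11 | babaabbaaaaaabaabbbaababbab
  31 |  32 | babbab
  32 |   8 | babbabaabbaaaaaabaabbbaababbab
  33 |  16 | bbaaaaaabaabbbaababbab
  34 |  28 | bbaababbab
  35 |  34 | bbab
  36 |  10 | bbabaabbaaaaaabaabbbaababbab
  37 |  27 | bbbaababbab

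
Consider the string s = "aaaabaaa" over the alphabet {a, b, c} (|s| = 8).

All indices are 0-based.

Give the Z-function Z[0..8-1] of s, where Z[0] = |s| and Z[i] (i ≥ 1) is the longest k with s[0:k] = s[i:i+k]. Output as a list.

Z[0]=8
i=1: fresh scan; Z[1]=3 extend→box=[1,4)
i=2: min(r-i=2, Z[1]=3)=2; Z[2]=2
i=3: min(r-i=1, Z[2]=2)=1; Z[3]=1
i=4: fresh scan; Z[4]=0
i=5: fresh scan; Z[5]=3 extend→box=[5,8)
i=6: min(r-i=2, Z[1]=3)=2; Z[6]=2
i=7: min(r-i=1, Z[2]=2)=1; Z[7]=1

[8, 3, 2, 1, 0, 3, 2, 1]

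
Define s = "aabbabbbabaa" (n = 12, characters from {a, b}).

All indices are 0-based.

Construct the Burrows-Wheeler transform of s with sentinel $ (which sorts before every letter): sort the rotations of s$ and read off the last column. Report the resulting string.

aab$bababbbaa

rank  rotation       last
    0  $aabbabbbabaa  a
    1  a$aabbabbbaba  a
    2  aa$aabbabbbab  b
    3  aabbabbbabaa$  $
    4  abaa$aabbabbb  b
    5  abbabbbabaa$a  a
    6  abbbabaa$aabb  b
    7  baa$aabbabbba  a
    8  babaa$aabbabb  b
    9  babbbabaa$aab  b
   10  bbabaa$aabbab  b
   11  bbabbbabaa$aa  a
   12  bbbabaa$aabba  a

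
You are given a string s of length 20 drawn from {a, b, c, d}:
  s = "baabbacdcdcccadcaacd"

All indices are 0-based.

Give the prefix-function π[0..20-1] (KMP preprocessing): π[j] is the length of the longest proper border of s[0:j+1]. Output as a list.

π[0] = 0
j=1 s[j]='a': π[1]=0 (border '')
j=2 s[j]='a': π[2]=0 (border '')
j=3 s[j]='b': π[3]=1 (border 'b')
j=4 s[j]='b': k: 1→0; π[4]=1 (border 'b')
j=5 s[j]='a': π[5]=2 (border 'ba')
j=6 s[j]='c': k: 2→0; π[6]=0 (border '')
j=7 s[j]='d': π[7]=0 (border '')
j=8 s[j]='c': π[8]=0 (border '')
j=9 s[j]='d': π[9]=0 (border '')
j=10 s[j]='c': π[10]=0 (border '')
j=11 s[j]='c': π[11]=0 (border '')
j=12 s[j]='c': π[12]=0 (border '')
j=13 s[j]='a': π[13]=0 (border '')
j=14 s[j]='d': π[14]=0 (border '')
j=15 s[j]='c': π[15]=0 (border '')
j=16 s[j]='a': π[16]=0 (border '')
j=17 s[j]='a': π[17]=0 (border '')
j=18 s[j]='c': π[18]=0 (border '')
j=19 s[j]='d': π[19]=0 (border '')

[0, 0, 0, 1, 1, 2, 0, 0, 0, 0, 0, 0, 0, 0, 0, 0, 0, 0, 0, 0]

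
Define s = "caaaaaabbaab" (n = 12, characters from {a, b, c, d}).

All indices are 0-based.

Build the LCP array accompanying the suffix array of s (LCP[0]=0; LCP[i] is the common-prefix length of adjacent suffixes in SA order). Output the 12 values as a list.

rank→(start, suffix):
  0 → (1, 'aaaaaabbaab')
  1 → (2, 'aaaaabbaab')
  2 → (3, 'aaaabbaab')
  3 → (4, 'aaabbaab')
  4 → (9, 'aab')
  5 → (5, 'aabbaab')
  6 → (10, 'ab')
  7 → (6, 'abbaab')
  8 → (11, 'b')
  9 → (8, 'baab')
  10 → (7, 'bbaab')
  11 → (0, 'caaaaaabbaab')

SA = [1, 2, 3, 4, 9, 5, 10, 6, 11, 8, 7, 0]
[i] adj suffixes → lcp
  [1] 1/2 → 5 ('aaaaa')
  [2] 2/3 → 4 ('aaaa')
  [3] 3/4 → 3 ('aaa')
  [4] 4/9 → 2 ('aa')
  [5] 9/5 → 3 ('aab')
  [6] 5/10 → 1 ('a')
  [7] 10/6 → 2 ('ab')
  [8] 6/11 → 0 ('')
  [9] 11/8 → 1 ('b')
  [10] 8/7 → 1 ('b')
  [11] 7/0 → 0 ('')

[0, 5, 4, 3, 2, 3, 1, 2, 0, 1, 1, 0]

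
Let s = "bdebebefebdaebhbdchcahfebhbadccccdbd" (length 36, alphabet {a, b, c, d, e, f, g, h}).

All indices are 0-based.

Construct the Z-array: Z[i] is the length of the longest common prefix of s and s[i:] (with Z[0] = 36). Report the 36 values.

Z[0]=36
i=1: i≥r, start 0; Z[1]=0
i=2: i≥r, start 0; Z[2]=0
i=3: i≥r, start 0; Z[3]=1 extend→box=[3,4)
i=4: i≥r, start 0; Z[4]=0
i=5: i≥r, start 0; Z[5]=1 extend→box=[5,6)
i=6: i≥r, start 0; Z[6]=0
i=7: i≥r, start 0; Z[7]=0
i=8: i≥r, start 0; Z[8]=0
i=9: i≥r, start 0; Z[9]=2 extend→box=[9,11)
i=10: min(r-i=1, Z[1]=0)=0; Z[10]=0
i=11: i≥r, start 0; Z[11]=0
i=12: i≥r, start 0; Z[12]=0
i=13: i≥r, start 0; Z[13]=1 extend→box=[13,14)
i=14: i≥r, start 0; Z[14]=0
i=15: i≥r, start 0; Z[15]=2 extend→box=[15,17)
i=16: min(r-i=1, Z[1]=0)=0; Z[16]=0
i=17: i≥r, start 0; Z[17]=0
i=18: i≥r, start 0; Z[18]=0
i=19: i≥r, start 0; Z[19]=0
i=20: i≥r, start 0; Z[20]=0
i=21: i≥r, start 0; Z[21]=0
i=22: i≥r, start 0; Z[22]=0
i=23: i≥r, start 0; Z[23]=0
i=24: i≥r, start 0; Z[24]=1 extend→box=[24,25)
i=25: i≥r, start 0; Z[25]=0
i=26: i≥r, start 0; Z[26]=1 extend→box=[26,27)
i=27: i≥r, start 0; Z[27]=0
i=28: i≥r, start 0; Z[28]=0
i=29: i≥r, start 0; Z[29]=0
i=30: i≥r, start 0; Z[30]=0
i=31: i≥r, start 0; Z[31]=0
i=32: i≥r, start 0; Z[32]=0
i=33: i≥r, start 0; Z[33]=0
i=34: i≥r, start 0; Z[34]=2 extend→box=[34,36)
i=35: min(r-i=1, Z[1]=0)=0; Z[35]=0

[36, 0, 0, 1, 0, 1, 0, 0, 0, 2, 0, 0, 0, 1, 0, 2, 0, 0, 0, 0, 0, 0, 0, 0, 1, 0, 1, 0, 0, 0, 0, 0, 0, 0, 2, 0]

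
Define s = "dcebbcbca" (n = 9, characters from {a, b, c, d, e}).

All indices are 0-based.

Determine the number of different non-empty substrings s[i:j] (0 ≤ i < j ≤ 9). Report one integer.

40

rank→(start, suffix):
  0 → (8, 'a')
  1 → (3, 'bbcbca')
  2 → (6, 'bca')
  3 → (4, 'bcbca')
  4 → (7, 'ca')
  5 → (5, 'cbca')
  6 → (1, 'cebbcbca')
  7 → (0, 'dcebbcbca')
  8 → (2, 'ebbcbca')

SA = [8, 3, 6, 4, 7, 5, 1, 0, 2]
rank  pair      lcp
   1  s[8:],s[3:]  0  ''
   2  s[3:],s[6:]  1  'b'
   3  s[6:],s[4:]  2  'bc'
   4  s[4:],s[7:]  0  ''
   5  s[7:],s[5:]  1  'c'
   6  s[5:],s[1:]  1  'c'
   7  s[1:],s[0:]  0  ''
   8  s[0:],s[2:]  0  ''

n(n+1)/2 = 9·10/2 = 45
Σ LCP = 0 + 0 + 1 + 2 + 0 + 1 + 1 + 0 + 0 = 5
distinct = 45 − 5 = 40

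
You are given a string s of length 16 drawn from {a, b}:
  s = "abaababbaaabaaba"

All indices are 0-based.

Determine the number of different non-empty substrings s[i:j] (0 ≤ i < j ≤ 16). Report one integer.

97

rank→(start, suffix):
  0 → (15, 'a')
  1 → (8, 'aaabaaba')
  2 → (12, 'aaba')
  3 → (9, 'aabaaba')
  4 → (2, 'aababbaaabaaba')
  5 → (13, 'aba')
  6 → (10, 'abaaba')
  7 → (0, 'abaababbaaabaaba')
  8 → (3, 'ababbaaabaaba')
  9 → (5, 'abbaaabaaba')
  10 → (14, 'ba')
  11 → (7, 'baaabaaba')
  12 → (11, 'baaba')
  13 → (1, 'baababbaaabaaba')
  14 → (4, 'babbaaabaaba')
  15 → (6, 'bbaaabaaba')

SA = [15, 8, 12, 9, 2, 13, 10, 0, 3, 5, 14, 7, 11, 1, 4, 6]
rank  pair      lcp
   1  s[15:],s[8:]  1  'a'
   2  s[8:],s[12:]  2  'aa'
   3  s[12:],s[9:]  4  'aaba'
   4  s[9:],s[2:]  4  'aaba'
   5  s[2:],s[13:]  1  'a'
   6  s[13:],s[10:]  3  'aba'
   7  s[10:],s[0:]  6  'abaaba'
   8  s[0:],s[3:]  3  'aba'
   9  s[3:],s[5:]  2  'ab'
  10  s[5:],s[14:]  0  ''
  11  s[14:],s[7:]  2  'ba'
  12  s[7:],s[11:]  3  'baa'
  13  s[11:],s[1:]  5  'baaba'
  14  s[1:],s[4:]  2  'ba'
  15  s[4:],s[6:]  1  'b'

n(n+1)/2 = 16·17/2 = 136
Σ LCP = 0 + 1 + 2 + 4 + 4 + 1 + 3 + 6 + 3 + 2 + 0 + 2 + 3 + 5 + 2 + 1 = 39
distinct = 136 − 39 = 97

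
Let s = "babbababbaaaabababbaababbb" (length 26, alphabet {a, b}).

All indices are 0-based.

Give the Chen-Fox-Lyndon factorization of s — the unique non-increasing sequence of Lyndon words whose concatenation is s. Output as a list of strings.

["b", "abb", "ababb", "aaaabababbaababbb"]

emit factor 1: 'b' (i=0, period=1)
emit factor 2: 'abb' (i=1, period=3)
emit factor 3: 'ababb' (i=4, period=5)
emit factor 4: 'aaaabababbaababbb' (i=9, period=17)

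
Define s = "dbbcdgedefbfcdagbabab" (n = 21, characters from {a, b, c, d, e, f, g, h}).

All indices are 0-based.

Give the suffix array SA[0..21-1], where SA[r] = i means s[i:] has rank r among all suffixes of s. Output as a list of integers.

rank | idx | suffix
   0 |  19 | ab
   1 |  17 | abab
   2 |  14 | agbabab
   3 |  20 | b
   4 |  18 | bab
   5 |  16 | babab
   6 |   1 | bbcdgedefbfcdagbabab
   7 |   2 | bcdgedefbfcdagbabab
   8 |  10 | bfcdagbabab
   9 |  12 | cdagbabab
  10 |   3 | cdgedefbfcdagbabab
  11 |  13 | dagbabab
  12 |   0 | dbbcdgedefbfcdagbabab
  13 |   7 | defbfcdagbabab
  14 |   4 | dgedefbfcdagbabab
  15 |   6 | edefbfcdagbabab
  16 |   8 | efbfcdagbabab
  17 |   9 | fbfcdagbabab
  18 |  11 | fcdagbabab
  19 |  15 | gbabab
  20 |   5 | gedefbfcdagbabab

[19, 17, 14, 20, 18, 16, 1, 2, 10, 12, 3, 13, 0, 7, 4, 6, 8, 9, 11, 15, 5]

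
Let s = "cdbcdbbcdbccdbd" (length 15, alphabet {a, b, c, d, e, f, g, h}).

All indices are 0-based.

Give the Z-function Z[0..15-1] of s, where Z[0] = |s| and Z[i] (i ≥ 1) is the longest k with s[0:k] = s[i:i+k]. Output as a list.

[15, 0, 0, 3, 0, 0, 0, 4, 0, 0, 1, 3, 0, 0, 0]

Z[0]=15
i=1: fresh scan; Z[1]=0
i=2: fresh scan; Z[2]=0
i=3: fresh scan; Z[3]=3 extend→box=[3,6)
i=4: min(r-i=2, Z[1]=0)=0; Z[4]=0
i=5: min(r-i=1, Z[2]=0)=0; Z[5]=0
i=6: fresh scan; Z[6]=0
i=7: fresh scan; Z[7]=4 extend→box=[7,11)
i=8: min(r-i=3, Z[1]=0)=0; Z[8]=0
i=9: min(r-i=2, Z[2]=0)=0; Z[9]=0
i=10: min(r-i=1, Z[3]=3)=1; Z[10]=1
i=11: fresh scan; Z[11]=3 extend→box=[11,14)
i=12: min(r-i=2, Z[1]=0)=0; Z[12]=0
i=13: min(r-i=1, Z[2]=0)=0; Z[13]=0
i=14: fresh scan; Z[14]=0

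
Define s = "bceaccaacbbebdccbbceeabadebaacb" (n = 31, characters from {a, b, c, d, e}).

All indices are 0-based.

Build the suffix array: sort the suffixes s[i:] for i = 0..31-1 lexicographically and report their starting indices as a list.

rank | idx | suffix
   0 |  27 | aacb
   1 |   6 | aacbbebdccbbceeabadebaacb
   2 |  21 | abadebaacb
   3 |  28 | acb
   4 |   7 | acbbebdccbbceeabadebaacb
   5 |   3 | accaacbbebdccbbceeabadebaacb
   6 |  23 | adebaacb
   7 |  30 | b
   8 |  26 | baacb
   9 |  22 | badebaacb
  10 |  16 | bbceeabadebaacb
  11 |   9 | bbebdccbbceeabadebaacb
  12 |   0 | bceaccaacbbebdccbbceeabadebaacb
  13 |  17 | bceeabadebaacb
  14 |  12 | bdccbbceeabadebaacb
  15 |  10 | bebdccbbceeabadebaacb
  16 |   5 | caacbbebdccbbceeabadebaacb
  17 |  29 | cb
  18 |  15 | cbbceeabadebaacb
  19 |   8 | cbbebdccbbceeabadebaacb
  20 |   4 | ccaacbbebdccbbceeabadebaacb
  21 |  14 | ccbbceeabadebaacb
  22 |   1 | ceaccaacbbebdccbbceeabadebaacb
  23 |  18 | ceeabadebaacb
  24 |  13 | dccbbceeabadebaacb
  25 |  24 | debaacb
  26 |  20 | eabadebaacb
  27 |   2 | eaccaacbbebdccbbceeabadebaacb
  28 |  25 | ebaacb
  29 |  11 | ebdccbbceeabadebaacb
  30 |  19 | eeabadebaacb

[27, 6, 21, 28, 7, 3, 23, 30, 26, 22, 16, 9, 0, 17, 12, 10, 5, 29, 15, 8, 4, 14, 1, 18, 13, 24, 20, 2, 25, 11, 19]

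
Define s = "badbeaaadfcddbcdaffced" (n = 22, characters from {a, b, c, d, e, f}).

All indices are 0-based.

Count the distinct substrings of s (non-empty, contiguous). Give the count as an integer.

sorted suffixes:
  #0 SA[0]=5  'aaadfcddbcdaffced'
  #1 SA[1]=6  'aadfcddbcdaffced'
  #2 SA[2]=1  'adbeaaadfcddbcdaffced'
  #3 SA[3]=7  'adfcddbcdaffced'
  #4 SA[4]=16  'affced'
  #5 SA[5]=0  'badbeaaadfcddbcdaffced'
  #6 SA[6]=13  'bcdaffced'
  #7 SA[7]=3  'beaaadfcddbcdaffced'
  #8 SA[8]=14  'cdaffced'
  #9 SA[9]=10  'cddbcdaffced'
  #10 SA[10]=19  'ced'
  #11 SA[11]=21  'd'
  #12 SA[12]=15  'daffced'
  #13 SA[13]=12  'dbcdaffced'
  #14 SA[14]=2  'dbeaaadfcddbcdaffced'
  #15 SA[15]=11  'ddbcdaffced'
  #16 SA[16]=8  'dfcddbcdaffced'
  #17 SA[17]=4  'eaaadfcddbcdaffced'
  #18 SA[18]=20  'ed'
  #19 SA[19]=9  'fcddbcdaffced'
  #20 SA[20]=18  'fced'
  #21 SA[21]=17  'ffced'

SA = [5, 6, 1, 7, 16, 0, 13, 3, 14, 10, 19, 21, 15, 12, 2, 11, 8, 4, 20, 9, 18, 17]
i: (SA[i-1],SA[i]) lcp shared
  1: (5,6) 2 'aa'
  2: (6,1) 1 'a'
  3: (1,7) 2 'ad'
  4: (7,16) 1 'a'
  5: (16,0) 0 ''
  6: (0,13) 1 'b'
  7: (13,3) 1 'b'
  8: (3,14) 0 ''
  9: (14,10) 2 'cd'
  10: (10,19) 1 'c'
  11: (19,21) 0 ''
  12: (21,15) 1 'd'
  13: (15,12) 1 'd'
  14: (12,2) 2 'db'
  15: (2,11) 1 'd'
  16: (11,8) 1 'd'
  17: (8,4) 0 ''
  18: (4,20) 1 'e'
  19: (20,9) 0 ''
  20: (9,18) 2 'fc'
  21: (18,17) 1 'f'

n(n+1)/2 = 22·23/2 = 253
Σ LCP = 0 + 2 + 1 + 2 + 1 + 0 + 1 + 1 + 0 + 2 + 1 + 0 + 1 + 1 + 2 + 1 + 1 + 0 + 1 + 0 + 2 + 1 = 21
distinct = 253 − 21 = 232

232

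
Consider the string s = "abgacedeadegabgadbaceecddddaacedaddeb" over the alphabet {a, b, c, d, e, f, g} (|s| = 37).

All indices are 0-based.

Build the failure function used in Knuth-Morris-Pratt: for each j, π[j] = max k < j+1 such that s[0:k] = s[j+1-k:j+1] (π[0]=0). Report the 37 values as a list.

[0, 0, 0, 1, 0, 0, 0, 0, 1, 0, 0, 0, 1, 2, 3, 4, 0, 0, 1, 0, 0, 0, 0, 0, 0, 0, 0, 1, 1, 0, 0, 0, 1, 0, 0, 0, 0]

π[0] = 0
j=1 s[j]='b': π[1]=0 (border '')
j=2 s[j]='g': π[2]=0 (border '')
j=3 s[j]='a': π[3]=1 (border 'a')
j=4 s[j]='c': k: 1→0; π[4]=0 (border '')
j=5 s[j]='e': π[5]=0 (border '')
j=6 s[j]='d': π[6]=0 (border '')
j=7 s[j]='e': π[7]=0 (border '')
j=8 s[j]='a': π[8]=1 (border 'a')
j=9 s[j]='d': k: 1→0; π[9]=0 (border '')
j=10 s[j]='e': π[10]=0 (border '')
j=11 s[j]='g': π[11]=0 (border '')
j=12 s[j]='a': π[12]=1 (border 'a')
j=13 s[j]='b': π[13]=2 (border 'ab')
j=14 s[j]='g': π[14]=3 (border 'abg')
j=15 s[j]='a': π[15]=4 (border 'abga')
j=16 s[j]='d': k: 4→1→0; π[16]=0 (border '')
j=17 s[j]='b': π[17]=0 (border '')
j=18 s[j]='a': π[18]=1 (border 'a')
j=19 s[j]='c': k: 1→0; π[19]=0 (border '')
j=20 s[j]='e': π[20]=0 (border '')
j=21 s[j]='e': π[21]=0 (border '')
j=22 s[j]='c': π[22]=0 (border '')
j=23 s[j]='d': π[23]=0 (border '')
j=24 s[j]='d': π[24]=0 (border '')
j=25 s[j]='d': π[25]=0 (border '')
j=26 s[j]='d': π[26]=0 (border '')
j=27 s[j]='a': π[27]=1 (border 'a')
j=28 s[j]='a': k: 1→0; π[28]=1 (border 'a')
j=29 s[j]='c': k: 1→0; π[29]=0 (border '')
j=30 s[j]='e': π[30]=0 (border '')
j=31 s[j]='d': π[31]=0 (border '')
j=32 s[j]='a': π[32]=1 (border 'a')
j=33 s[j]='d': k: 1→0; π[33]=0 (border '')
j=34 s[j]='d': π[34]=0 (border '')
j=35 s[j]='e': π[35]=0 (border '')
j=36 s[j]='b': π[36]=0 (border '')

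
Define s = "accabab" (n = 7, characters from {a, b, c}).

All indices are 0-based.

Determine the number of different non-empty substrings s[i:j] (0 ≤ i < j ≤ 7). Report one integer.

23

sorted suffixes:
  #0 SA[0]=5  'ab'
  #1 SA[1]=3  'abab'
  #2 SA[2]=0  'accabab'
  #3 SA[3]=6  'b'
  #4 SA[4]=4  'bab'
  #5 SA[5]=2  'cabab'
  #6 SA[6]=1  'ccabab'

SA = [5, 3, 0, 6, 4, 2, 1]
i: (SA[i-1],SA[i]) lcp shared
  1: (5,3) 2 'ab'
  2: (3,0) 1 'a'
  3: (0,6) 0 ''
  4: (6,4) 1 'b'
  5: (4,2) 0 ''
  6: (2,1) 1 'c'

n(n+1)/2 = 7·8/2 = 28
Σ LCP = 0 + 2 + 1 + 0 + 1 + 0 + 1 = 5
distinct = 28 − 5 = 23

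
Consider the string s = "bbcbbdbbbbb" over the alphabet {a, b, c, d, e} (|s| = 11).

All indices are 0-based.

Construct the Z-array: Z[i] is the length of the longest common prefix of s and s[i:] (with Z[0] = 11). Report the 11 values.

Z[0]=11
i=1: i≥r, start 0; Z[1]=1 grow→box=[1,2)
i=2: i≥r, start 0; Z[2]=0
i=3: i≥r, start 0; Z[3]=2 grow→box=[3,5)
i=4: min(r-i=1, Z[1]=1)=1; Z[4]=1
i=5: i≥r, start 0; Z[5]=0
i=6: i≥r, start 0; Z[6]=2 grow→box=[6,8)
i=7: min(r-i=1, Z[1]=1)=1; Z[7]=2 grow→box=[7,9)
i=8: min(r-i=1, Z[1]=1)=1; Z[8]=2 grow→box=[8,10)
i=9: min(r-i=1, Z[1]=1)=1; Z[9]=2 grow→box=[9,11)
i=10: min(r-i=1, Z[1]=1)=1; Z[10]=1

[11, 1, 0, 2, 1, 0, 2, 2, 2, 2, 1]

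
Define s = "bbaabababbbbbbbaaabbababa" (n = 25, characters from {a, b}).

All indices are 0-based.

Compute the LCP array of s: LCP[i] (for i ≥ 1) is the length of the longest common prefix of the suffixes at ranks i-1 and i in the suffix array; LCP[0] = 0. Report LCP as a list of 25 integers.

rank→(start, suffix):
  0 → (24, 'a')
  1 → (15, 'aaabbababa')
  2 → (2, 'aabababbbbbbbaaabbababa')
  3 → (16, 'aabbababa')
  4 → (22, 'aba')
  5 → (20, 'ababa')
  6 → (3, 'abababbbbbbbaaabbababa')
  7 → (5, 'ababbbbbbbaaabbababa')
  8 → (17, 'abbababa')
  9 → (7, 'abbbbbbbaaabbababa')
  10 → (23, 'ba')
  11 → (14, 'baaabbababa')
  12 → (1, 'baabababbbbbbbaaabbababa')
  13 → (21, 'baba')
  14 → (19, 'bababa')
  15 → (4, 'bababbbbbbbaaabbababa')
  16 → (6, 'babbbbbbbaaabbababa')
  17 → (13, 'bbaaabbababa')
  18 → (0, 'bbaabababbbbbbbaaabbababa')
  19 → (18, 'bbababa')
  20 → (12, 'bbbaaabbababa')
  21 → (11, 'bbbbaaabbababa')
  22 → (10, 'bbbbbaaabbababa')
  23 → (9, 'bbbbbbaaabbababa')
  24 → (8, 'bbbbbbbaaabbababa')

SA = [24, 15, 2, 16, 22, 20, 3, 5, 17, 7, 23, 14, 1, 21, 19, 4, 6, 13, 0, 18, 12, 11, 10, 9, 8]
rank  pair      lcp
   1  s[24:],s[15:]  1  'a'
   2  s[15:],s[2:]  2  'aa'
   3  s[2:],s[16:]  3  'aab'
   4  s[16:],s[22:]  1  'a'
   5  s[22:],s[20:]  3  'aba'
   6  s[20:],s[3:]  5  'ababa'
   7  s[3:],s[5:]  4  'abab'
   8  s[5:],s[17:]  2  'ab'
   9  s[17:],s[7:]  3  'abb'
  10  s[7:],s[23:]  0  ''
  11  s[23:],s[14:]  2  'ba'
  12  s[14:],s[1:]  3  'baa'
  13  s[1:],s[21:]  2  'ba'
  14  s[21:],s[19:]  4  'baba'
  15  s[19:],s[4:]  5  'babab'
  16  s[4:],s[6:]  3  'bab'
  17  s[6:],s[13:]  1  'b'
  18  s[13:],s[0:]  4  'bbaa'
  19  s[0:],s[18:]  3  'bba'
  20  s[18:],s[12:]  2  'bb'
  21  s[12:],s[11:]  3  'bbb'
  22  s[11:],s[10:]  4  'bbbb'
  23  s[10:],s[9:]  5  'bbbbb'
  24  s[9:],s[8:]  6  'bbbbbb'

[0, 1, 2, 3, 1, 3, 5, 4, 2, 3, 0, 2, 3, 2, 4, 5, 3, 1, 4, 3, 2, 3, 4, 5, 6]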